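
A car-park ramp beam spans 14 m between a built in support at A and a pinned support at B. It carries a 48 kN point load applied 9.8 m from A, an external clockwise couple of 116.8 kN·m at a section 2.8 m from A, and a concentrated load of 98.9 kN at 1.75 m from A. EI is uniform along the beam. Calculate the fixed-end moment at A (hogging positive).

M_A = 287.4 kN·m

Release the roller at B. Primary structure: cantilever fixed at A.
Downward deflection at the released point B due to the loads:
  point load 48 at a = 9.8: Pa²(3L − a)/(6EI) = 24740/EI
  clockwise couple 116.8 at a = 2.8: M₀a(2L − a)/(2EI) = 4121/EI
  point load 98.9 at a = 1.75: Pa²(3L − a)/(6EI) = 2032/EI
  δ_0 = 30892/EI
Tip deflection under a unit load at B: L³/(3EI) = 914.7/EI.
Compatibility at B: δ_0 − R_B·δ_{BB} = 0, so R_B = 30892/914.7 = 33.77 kN.
Moment equilibrium about A: M_A = Σ(load moments about A) − R_B·L = 760.3 − 33.77×14 = 287.4 kN·m.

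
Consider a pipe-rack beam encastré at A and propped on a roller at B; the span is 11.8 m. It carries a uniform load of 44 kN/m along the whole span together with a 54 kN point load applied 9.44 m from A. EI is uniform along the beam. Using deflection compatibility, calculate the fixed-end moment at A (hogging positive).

Release the roller at B. Primary structure: cantilever fixed at A.
Primary-structure tip deflection at B by superposition:
  UDL 44: wL⁴/(8EI) = 106633/EI
  point load 54 at a = 9.44: Pa²(3L − a)/(6EI) = 20821/EI
  δ_0 = 127453/EI
Tip deflection under a unit load at B: L³/(3EI) = 547.7/EI.
Compatibility at B: δ_0 − R_B·δ_{BB} = 0, so R_B = 127453/547.7 = 232.7 kN.
Moment equilibrium about A: M_A = Σ(load moments about A) − R_B·L = 3573 − 232.7×11.8 = 827 kN·m.

M_A = 827 kN·m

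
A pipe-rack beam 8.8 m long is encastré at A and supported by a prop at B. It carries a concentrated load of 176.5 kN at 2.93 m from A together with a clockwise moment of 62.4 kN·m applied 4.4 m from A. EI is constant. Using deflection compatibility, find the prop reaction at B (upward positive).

R_B = 34.07 kN

Choose R_B as the redundant. The primary structure is the cantilever fixed at A.
Free-end deflection of the primary structure under the applied loading (downward +):
  point load 176.5 at a = 2.93: Pa²(3L − a)/(6EI) = 5927/EI
  clockwise couple 62.4 at a = 4.4: M₀a(2L − a)/(2EI) = 1812/EI
  δ_0 = 7739/EI
Flexibility coefficient — unit upward force at B: δ_{BB} = L³/(3EI) = 227.2/EI.
Compatibility at B: δ_0 − R_B·δ_{BB} = 0, so R_B = 7739/227.2 = 34.07 kN.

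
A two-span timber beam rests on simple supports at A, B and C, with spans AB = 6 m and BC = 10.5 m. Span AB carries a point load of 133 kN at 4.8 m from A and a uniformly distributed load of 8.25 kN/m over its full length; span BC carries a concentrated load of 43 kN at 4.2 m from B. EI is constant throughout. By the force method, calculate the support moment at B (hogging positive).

M_B = 110.5 kN·m

Release continuity at B by inserting a hinge; the redundant is the internal moment M_B. The primary structure is two simply-supported spans AB and BC.
Discontinuity in slope at B on the released structure — sum the simple-span end rotations:
  span AB: point load 133 at a = 4.8: Pab(L + a)/(6LEI) = 229.8/EI
  span AB: UDL 8.25: wL³/(24EI) = 74.25/EI
  span BC: point load 43 at a = 4.2: Pab(L + b)/(6LEI) = 303.4/EI
  relative rotation θ_0 = (304.1 + 303.4)/EI = 607.5/EI
A unit hogging moment at B produces rotation L₁/(3EI) + L₂/(3EI) = 5.5/EI.
Compatibility: M_B·(L₁+L₂)/(3EI) = θ_0, giving M_B = 110.5 kN·m (hogging).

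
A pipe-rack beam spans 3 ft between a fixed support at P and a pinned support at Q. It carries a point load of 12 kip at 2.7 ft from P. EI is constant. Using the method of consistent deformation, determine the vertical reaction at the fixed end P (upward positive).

R_P = 1.794 kip

Release the roller at Q. Primary structure: cantilever fixed at P.
Downward deflection at the released point Q due to the loads:
  point load 12 at a = 2.7: Pa²(3L − a)/(6EI) = 91.85/EI
Tip deflection under a unit load at Q: L³/(3EI) = 9/EI.
The prop prevents deflection at Q: R_Q = δ_0/δ_{QQ} = 91.85/9 = 10.21 kip.
Vertical equilibrium: R_P = ΣP − R_Q = 12 − 10.21 = 1.794 kip.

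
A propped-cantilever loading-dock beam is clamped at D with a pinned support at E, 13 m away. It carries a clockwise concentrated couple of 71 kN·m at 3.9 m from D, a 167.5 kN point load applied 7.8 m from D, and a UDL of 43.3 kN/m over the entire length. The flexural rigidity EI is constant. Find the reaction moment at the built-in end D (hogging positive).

Remove the prop at E; the released (primary) structure is a cantilever built in at D.
Primary-structure tip deflection at E by superposition:
  clockwise couple 71 at a = 3.9: M₀a(2L − a)/(2EI) = 3060/EI
  point load 167.5 at a = 7.8: Pa²(3L − a)/(6EI) = 52992/EI
  UDL 43.3: wL⁴/(8EI) = 154586/EI
  δ_0 = 210638/EI
Tip deflection under a unit load at E: L³/(3EI) = 732.3/EI.
Compatibility at E: δ_0 − R_E·δ_{EE} = 0, so R_E = 210638/732.3 = 287.6 kN.
Moment equilibrium about D: M_D = Σ(load moments about D) − R_E·L = 5036 − 287.6×13 = 1297 kN·m.

M_D = 1297 kN·m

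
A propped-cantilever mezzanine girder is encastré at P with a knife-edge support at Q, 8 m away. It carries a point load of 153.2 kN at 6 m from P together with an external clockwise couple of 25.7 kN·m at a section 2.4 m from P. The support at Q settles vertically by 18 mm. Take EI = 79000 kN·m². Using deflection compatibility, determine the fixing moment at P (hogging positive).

Take the reaction at Q as the redundant and release it; the primary structure is a cantilever fixed at P.
Free-end deflection of the primary structure under the applied loading (downward +):
  point load 153.2 at a = 6: Pa²(3L − a)/(6EI) = 16546/EI
  clockwise couple 25.7 at a = 2.4: M₀a(2L − a)/(2EI) = 419.4/EI
  δ_0 = 16965/EI
Flexibility coefficient — unit upward force at Q: δ_{QQ} = L³/(3EI) = 170.7/EI.
With EI = 79000 kN·m²: δ_0 = 0.21475 m and δ_{QQ} = 0.00216 m/kN.
Compatibility — the beam at Q must follow the support down by 0.018 m: δ_0 − R_Q·δ_{QQ} = 0.018, so R_Q = (0.21475 − 0.018)/0.00216 = 91.07 kN.
Moment equilibrium about P: M_P = Σ(load moments about P) − R_Q·L = 944.9 − 91.07×8 = 216.3 kN·m.

M_P = 216.3 kN·m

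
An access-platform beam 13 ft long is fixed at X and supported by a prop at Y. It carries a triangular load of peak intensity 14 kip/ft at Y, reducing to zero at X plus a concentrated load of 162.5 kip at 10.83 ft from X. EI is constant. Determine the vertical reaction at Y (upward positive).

R_Y = 172.2 kip

Take the reaction at Y as the redundant and release it; the primary structure is a cantilever fixed at X.
Downward deflection at the released point Y due to the loads:
  triangular load, peak 14 at the free end: 11w₀L⁴/(120EI) = 36653/EI
  point load 162.5 at a = 10.83: Pa²(3L − a)/(6EI) = 89484/EI
  δ_0 = 126137/EI
Tip deflection under a unit load at Y: L³/(3EI) = 732.3/EI.
The prop prevents deflection at Y: R_Y = δ_0/δ_{YY} = 126137/732.3 = 172.2 kip.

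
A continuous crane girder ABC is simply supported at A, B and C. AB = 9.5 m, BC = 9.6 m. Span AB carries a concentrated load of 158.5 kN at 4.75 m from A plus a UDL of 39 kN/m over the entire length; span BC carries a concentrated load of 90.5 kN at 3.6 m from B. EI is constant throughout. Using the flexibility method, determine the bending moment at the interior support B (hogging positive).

Take M_B as the redundant. Released structure: two simple spans AB and BC with a hinge at B.
Discontinuity in slope at B on the released structure — sum the simple-span end rotations:
  span AB: point load 158.5 at a = 4.75: Pab(L + a)/(6LEI) = 894/EI
  span AB: UDL 39: wL³/(24EI) = 1393/EI
  span BC: point load 90.5 at a = 3.6: Pab(L + b)/(6LEI) = 529.4/EI
  relative rotation θ_0 = (2287 + 529.4)/EI = 2817/EI
A unit hogging moment at B produces rotation L₁/(3EI) + L₂/(3EI) = 6.367/EI.
Slope continuity at B: θ_0 = M_B·6.367/EI, so M_B = 2817/6.367 = 442.4 kN·m (hogging).

M_B = 442.4 kN·m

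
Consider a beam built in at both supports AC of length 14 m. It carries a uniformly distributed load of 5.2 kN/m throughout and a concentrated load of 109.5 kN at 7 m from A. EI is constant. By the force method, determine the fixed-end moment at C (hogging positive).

Release both end moments; the primary structure is a simply-supported span AC with redundants M_A and M_C.
On the primary (simply-supported) span, the end slopes from the loading are:
  at A: UDL 5.2: wL³/(24EI) = 594.5/EI
  at C: UDL 5.2: wL³/(24EI) = 594.5/EI
  at A: point load 109.5 at a = 7: Pab(L + b)/(6LEI) = 1341/EI
  at C: point load 109.5 at a = 7: Pab(L + a)/(6LEI) = 1341/EI
  θ_A0 = 1936/EI,  θ_C0 = 1936/EI
Flexibility coefficients: a unit moment at one end gives L/(3EI) there and L/(6EI) at the far end, so f₁₁ = f₂₂ = 4.667/EI and f₁₂ = f₂₁ = 2.333/EI.
Compatibility — zero rotation at each built-in end:
  4.667 M_A + 2.333 M_C = 1936
  2.333 M_A + 4.667 M_C = 1936
Solving the pair gives M_A = 276.6 kN·m and M_C = 276.6 kN·m (hogging).

M_C = 276.6 kN·m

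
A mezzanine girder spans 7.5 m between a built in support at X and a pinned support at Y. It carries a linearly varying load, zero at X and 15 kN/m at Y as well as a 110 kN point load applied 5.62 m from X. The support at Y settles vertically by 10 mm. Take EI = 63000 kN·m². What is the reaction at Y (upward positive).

R_Y = 95.96 kN

Release the roller at Y. Primary structure: cantilever fixed at X.
Downward deflection at the released point Y due to the loads:
  triangular load, peak 15 at the free end: 11w₀L⁴/(120EI) = 4351/EI
  point load 110 at a = 5.62: Pa²(3L − a)/(6EI) = 9774/EI
  δ_0 = 14125/EI
Flexibility coefficient — unit upward force at Y: δ_{YY} = L³/(3EI) = 140.6/EI.
With EI = 63000 kN·m²: δ_0 = 0.2242 m and δ_{YY} = 0.002232 m/kN.
Compatibility — the beam at Y must follow the support down by 0.01 m: δ_0 − R_Y·δ_{YY} = 0.01, so R_Y = (0.2242 − 0.01)/0.002232 = 95.96 kN.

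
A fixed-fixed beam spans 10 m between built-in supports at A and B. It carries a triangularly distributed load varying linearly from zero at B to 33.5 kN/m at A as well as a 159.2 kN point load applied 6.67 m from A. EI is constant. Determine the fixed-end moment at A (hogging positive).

M_A = 285.2 kN·m

Take the two fixed-end moments M_A, M_B as redundants; the released structure is the simple span AB.
On the primary (simply-supported) span, the end slopes from the loading are:
  at A: triangular load, peak 33.5: w₀L³/(45EI) = 744.4/EI
  at B: triangular load, peak 33.5: 7w₀L³/(360EI) = 651.4/EI
  at A: point load 159.2 at a = 6.67: Pab(L + b)/(6LEI) = 785.6/EI
  at B: point load 159.2 at a = 6.67: Pab(L + a)/(6LEI) = 982.4/EI
  θ_A0 = 1530/EI,  θ_B0 = 1634/EI
Flexibility coefficients: a unit moment at one end gives L/(3EI) there and L/(6EI) at the far end, so f₁₁ = f₂₂ = 3.333/EI and f₁₂ = f₂₁ = 1.667/EI.
Compatibility — zero rotation at each built-in end:
  3.333 M_A + 1.667 M_B = 1530
  1.667 M_A + 3.333 M_B = 1634
Solving the pair gives M_A = 285.2 kN·m and M_B = 347.5 kN·m (hogging).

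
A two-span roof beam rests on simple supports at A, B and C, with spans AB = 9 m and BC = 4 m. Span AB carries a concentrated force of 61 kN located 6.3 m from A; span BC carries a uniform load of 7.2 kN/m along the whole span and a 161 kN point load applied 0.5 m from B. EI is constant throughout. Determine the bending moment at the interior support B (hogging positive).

Take M_B as the redundant. Released structure: two simple spans AB and BC with a hinge at B.
End slopes at the hinge B, treating each span as simply supported:
  span AB: point load 61 at a = 6.3: Pab(L + a)/(6LEI) = 294/EI
  span BC: UDL 7.2: wL³/(24EI) = 19.2/EI
  span BC: point load 161 at a = 0.5: Pab(L + b)/(6LEI) = 88.05/EI
  relative rotation θ_0 = (294 + 107.2)/EI = 401.2/EI
A unit hogging moment at B produces rotation L₁/(3EI) + L₂/(3EI) = 4.333/EI.
Compatibility: M_B·(L₁+L₂)/(3EI) = θ_0, giving M_B = 92.59 kN·m (hogging).

M_B = 92.59 kN·m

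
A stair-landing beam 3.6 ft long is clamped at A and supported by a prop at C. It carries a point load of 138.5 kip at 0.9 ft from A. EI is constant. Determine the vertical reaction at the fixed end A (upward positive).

Take the reaction at C as the redundant and release it; the primary structure is a cantilever fixed at A.
Primary-structure tip deflection at C by superposition:
  point load 138.5 at a = 0.9: Pa²(3L − a)/(6EI) = 185.1/EI
Tip deflection under a unit load at C: L³/(3EI) = 15.55/EI.
Compatibility at C: δ_0 − R_C·δ_{CC} = 0, so R_C = 185.1/15.55 = 11.9 kip.
Vertical equilibrium: R_A = ΣP − R_C = 138.5 − 11.9 = 126.6 kip.

R_A = 126.6 kip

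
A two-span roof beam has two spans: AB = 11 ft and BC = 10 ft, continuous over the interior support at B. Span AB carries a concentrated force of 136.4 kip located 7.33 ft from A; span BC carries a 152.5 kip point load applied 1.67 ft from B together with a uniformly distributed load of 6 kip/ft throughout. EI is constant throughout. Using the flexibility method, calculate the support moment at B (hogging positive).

M_B = 273.9 kip·ft

Release continuity at B by inserting a hinge; the redundant is the internal moment M_B. The primary structure is two simply-supported spans AB and BC.
Rotations at B on the released spans (each span's end-slope, ×1/EI):
  span AB: point load 136.4 at a = 7.33: Pab(L + a)/(6LEI) = 1019/EI
  span BC: point load 152.5 at a = 1.67: Pab(L + b)/(6LEI) = 648.1/EI
  span BC: UDL 6: wL³/(24EI) = 250/EI
  relative rotation θ_0 = (1019 + 898.1)/EI = 1917/EI
A unit hogging moment at B produces rotation L₁/(3EI) + L₂/(3EI) = 7/EI.
Slope continuity at B: θ_0 = M_B·7/EI, so M_B = 1917/7 = 273.9 kip·ft (hogging).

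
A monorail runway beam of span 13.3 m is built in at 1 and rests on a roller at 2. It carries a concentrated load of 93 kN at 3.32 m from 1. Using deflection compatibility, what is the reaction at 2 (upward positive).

R_2 = 7.969 kN

Take the reaction at 2 as the redundant and release it; the primary structure is a cantilever fixed at 1.
Downward deflection at the released point 2 due to the loads:
  point load 93 at a = 3.32: Pa²(3L − a)/(6EI) = 6250/EI
Flexibility coefficient — unit upward force at 2: δ_{22} = L³/(3EI) = 784.2/EI.
Compatibility at 2: δ_0 − R_2·δ_{22} = 0, so R_2 = 6250/784.2 = 7.969 kN.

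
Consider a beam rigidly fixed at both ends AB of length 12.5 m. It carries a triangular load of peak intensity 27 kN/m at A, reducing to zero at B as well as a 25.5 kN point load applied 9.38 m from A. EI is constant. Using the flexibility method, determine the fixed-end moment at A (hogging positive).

M_A = 225.8 kN·m

Take the two fixed-end moments M_A, M_B as redundants; the released structure is the simple span AB.
On the primary (simply-supported) span, the end slopes from the loading are:
  at A: triangular load, peak 27: w₀L³/(45EI) = 1172/EI
  at B: triangular load, peak 27: 7w₀L³/(360EI) = 1025/EI
  at A: point load 25.5 at a = 9.38: Pab(L + b)/(6LEI) = 155.4/EI
  at B: point load 25.5 at a = 9.38: Pab(L + a)/(6LEI) = 217.7/EI
  θ_A0 = 1327/EI,  θ_B0 = 1243/EI
Flexibility coefficients: a unit moment at one end gives L/(3EI) there and L/(6EI) at the far end, so f₁₁ = f₂₂ = 4.167/EI and f₁₂ = f₂₁ = 2.083/EI.
Compatibility — zero rotation at each built-in end:
  4.167 M_A + 2.083 M_B = 1327
  2.083 M_A + 4.167 M_B = 1243
Solving the pair gives M_A = 225.8 kN·m and M_B = 185.4 kN·m (hogging).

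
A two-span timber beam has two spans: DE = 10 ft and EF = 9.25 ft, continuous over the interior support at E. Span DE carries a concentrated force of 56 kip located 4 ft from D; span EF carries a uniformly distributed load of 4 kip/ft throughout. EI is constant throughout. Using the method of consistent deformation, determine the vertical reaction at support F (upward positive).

Insert a hinge at E; M_E is the redundant, and each span becomes simply supported.
End slopes at the hinge E, treating each span as simply supported:
  span DE: point load 56 at a = 4: Pab(L + a)/(6LEI) = 313.6/EI
  span EF: UDL 4: wL³/(24EI) = 131.9/EI
  relative rotation θ_0 = (313.6 + 131.9)/EI = 445.5/EI
A unit hogging moment at E produces rotation L₁/(3EI) + L₂/(3EI) = 6.417/EI.
Compatibility: M_E·(L₁+L₂)/(3EI) = θ_0, giving M_E = 69.43 kip·ft (hogging).
Span EF, ΣM about F: R_E^{EF}·9.25 = 171.1 + 69.43, so R_E^{EF} = 26.01 kip and R_F = 37 − 26.01 = 10.99 kip.

R_F = 10.99 kip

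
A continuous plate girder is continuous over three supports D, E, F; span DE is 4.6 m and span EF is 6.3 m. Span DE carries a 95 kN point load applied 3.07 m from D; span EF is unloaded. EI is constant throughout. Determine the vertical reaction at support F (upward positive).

Take M_E as the redundant. Released structure: two simple spans DE and EF with a hinge at E.
Rotations at E on the released spans (each span's end-slope, ×1/EI):
  span DE: point load 95 at a = 3.07: Pab(L + a)/(6LEI) = 124/EI
  relative rotation θ_0 = (124 + 0)/EI = 124/EI
A unit hogging moment at E produces rotation L₁/(3EI) + L₂/(3EI) = 3.633/EI.
Slope continuity at E: θ_0 = M_E·3.633/EI, so M_E = 124/3.633 = 34.13 kN·m (hogging).
Span EF, ΣM about F: R_E^{EF}·6.3 = 0 + 34.13, so R_E^{EF} = 5.417 kN and R_F = 0 − 5.417 = -5.417 kN.

R_F = -5.417 kN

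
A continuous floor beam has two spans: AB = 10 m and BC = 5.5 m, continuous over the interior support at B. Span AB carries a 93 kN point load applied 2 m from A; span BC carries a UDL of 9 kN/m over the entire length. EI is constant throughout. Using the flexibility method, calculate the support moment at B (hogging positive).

Insert a hinge at B; M_B is the redundant, and each span becomes simply supported.
End slopes at the hinge B, treating each span as simply supported:
  span AB: point load 93 at a = 2: Pab(L + a)/(6LEI) = 297.6/EI
  span BC: UDL 9: wL³/(24EI) = 62.39/EI
  relative rotation θ_0 = (297.6 + 62.39)/EI = 360/EI
A unit hogging moment at B produces rotation L₁/(3EI) + L₂/(3EI) = 5.167/EI.
Compatibility: M_B·(L₁+L₂)/(3EI) = θ_0, giving M_B = 69.68 kN·m (hogging).

M_B = 69.68 kN·m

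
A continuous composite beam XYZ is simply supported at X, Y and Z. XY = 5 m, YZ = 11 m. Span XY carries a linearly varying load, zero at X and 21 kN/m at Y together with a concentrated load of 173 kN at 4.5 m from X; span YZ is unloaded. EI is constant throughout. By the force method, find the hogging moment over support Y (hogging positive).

M_Y = 34.05 kN·m

Insert a hinge at Y; M_Y is the redundant, and each span becomes simply supported.
Rotations at Y on the released spans (each span's end-slope, ×1/EI):
  span XY: triangular load, peak 21: w₀L³/(45EI) = 58.33/EI
  span XY: point load 173 at a = 4.5: Pab(L + a)/(6LEI) = 123.3/EI
  relative rotation θ_0 = (181.6 + 0)/EI = 181.6/EI
A unit hogging moment at Y produces rotation L₁/(3EI) + L₂/(3EI) = 5.333/EI.
Slope continuity at Y: θ_0 = M_Y·5.333/EI, so M_Y = 181.6/5.333 = 34.05 kN·m (hogging).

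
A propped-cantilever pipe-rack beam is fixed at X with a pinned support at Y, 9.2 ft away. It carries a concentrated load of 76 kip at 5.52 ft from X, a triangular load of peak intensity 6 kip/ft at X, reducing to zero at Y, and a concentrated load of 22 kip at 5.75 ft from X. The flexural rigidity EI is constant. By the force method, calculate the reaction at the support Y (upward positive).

R_Y = 48.56 kip

Remove the prop at Y; the released (primary) structure is a cantilever built in at X.
Deflection at Y on the released cantilever, summing each load's contribution:
  point load 76 at a = 5.52: Pa²(3L − a)/(6EI) = 8522/EI
  triangular load, peak 6 at the fixed end: w₀L⁴/(30EI) = 1433/EI
  point load 22 at a = 5.75: Pa²(3L − a)/(6EI) = 2649/EI
  δ_0 = 12604/EI
Tip deflection under a unit load at Y: L³/(3EI) = 259.6/EI.
The prop prevents deflection at Y: R_Y = δ_0/δ_{YY} = 12604/259.6 = 48.56 kip.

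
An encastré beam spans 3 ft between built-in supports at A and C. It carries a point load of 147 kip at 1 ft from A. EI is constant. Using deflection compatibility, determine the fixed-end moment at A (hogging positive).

M_A = 65.33 kip·ft

Take the two fixed-end moments M_A, M_C as redundants; the released structure is the simple span AC.
Simple-span end rotations at A and C under the given loads:
  at A: point load 147 at a = 1: Pab(L + b)/(6LEI) = 81.67/EI
  at C: point load 147 at a = 1: Pab(L + a)/(6LEI) = 65.33/EI
  θ_A0 = 81.67/EI,  θ_C0 = 65.33/EI
Flexibility coefficients: a unit moment at one end gives L/(3EI) there and L/(6EI) at the far end, so f₁₁ = f₂₂ = 1/EI and f₁₂ = f₂₁ = 0.5/EI.
Compatibility — zero rotation at each built-in end:
  1 M_A + 0.5 M_C = 81.67
  0.5 M_A + 1 M_C = 65.33
Solving the pair gives M_A = 65.33 kip·ft and M_C = 32.67 kip·ft (hogging).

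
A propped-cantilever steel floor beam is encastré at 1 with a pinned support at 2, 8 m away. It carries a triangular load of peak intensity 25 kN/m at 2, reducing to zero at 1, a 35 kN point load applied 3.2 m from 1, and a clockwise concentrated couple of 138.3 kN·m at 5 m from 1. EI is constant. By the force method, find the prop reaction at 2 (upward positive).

Choose R_2 as the redundant. The primary structure is the cantilever fixed at 1.
Deflection at 2 on the released cantilever, summing each load's contribution:
  triangular load, peak 25 at the free end: 11w₀L⁴/(120EI) = 9387/EI
  point load 35 at a = 3.2: Pa²(3L − a)/(6EI) = 1242/EI
  clockwise couple 138.3 at a = 5: M₀a(2L − a)/(2EI) = 3803/EI
  δ_0 = 14432/EI
Tip deflection under a unit load at 2: L³/(3EI) = 170.7/EI.
Compatibility at 2: δ_0 − R_2·δ_{22} = 0, so R_2 = 14432/170.7 = 84.56 kN.

R_2 = 84.56 kN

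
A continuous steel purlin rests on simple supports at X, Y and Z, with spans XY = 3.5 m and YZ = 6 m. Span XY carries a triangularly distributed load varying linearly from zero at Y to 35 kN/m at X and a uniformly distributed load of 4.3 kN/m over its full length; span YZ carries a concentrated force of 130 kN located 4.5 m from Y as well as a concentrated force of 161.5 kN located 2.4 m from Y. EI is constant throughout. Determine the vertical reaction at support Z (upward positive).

Insert a hinge at Y; M_Y is the redundant, and each span becomes simply supported.
Discontinuity in slope at Y on the released structure — sum the simple-span end rotations:
  span XY: triangular load, peak 35: 7w₀L³/(360EI) = 29.18/EI
  span XY: UDL 4.3: wL³/(24EI) = 7.682/EI
  span YZ: point load 130 at a = 4.5: Pab(L + b)/(6LEI) = 182.8/EI
  span YZ: point load 161.5 at a = 2.4: Pab(L + b)/(6LEI) = 372.1/EI
  relative rotation θ_0 = (36.86 + 554.9)/EI = 591.8/EI
A unit hogging moment at Y produces rotation L₁/(3EI) + L₂/(3EI) = 3.167/EI.
Compatibility: M_Y·(L₁+L₂)/(3EI) = θ_0, giving M_Y = 186.9 kN·m (hogging).
Span YZ, ΣM about Z: R_Y^{YZ}·6 = 776.4 + 186.9, so R_Y^{YZ} = 160.5 kN and R_Z = 291.5 − 160.5 = 131 kN.

R_Z = 131 kN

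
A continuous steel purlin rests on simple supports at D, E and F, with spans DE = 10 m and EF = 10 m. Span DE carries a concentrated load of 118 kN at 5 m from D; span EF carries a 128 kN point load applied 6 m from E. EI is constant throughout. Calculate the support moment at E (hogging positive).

Take M_E as the redundant. Released structure: two simple spans DE and EF with a hinge at E.
Rotations at E on the released spans (each span's end-slope, ×1/EI):
  span DE: point load 118 at a = 5: Pab(L + a)/(6LEI) = 737.5/EI
  span EF: point load 128 at a = 6: Pab(L + b)/(6LEI) = 716.8/EI
  relative rotation θ_0 = (737.5 + 716.8)/EI = 1454/EI
A unit hogging moment at E produces rotation L₁/(3EI) + L₂/(3EI) = 6.667/EI.
Compatibility: M_E·(L₁+L₂)/(3EI) = θ_0, giving M_E = 218.1 kN·m (hogging).

M_E = 218.1 kN·m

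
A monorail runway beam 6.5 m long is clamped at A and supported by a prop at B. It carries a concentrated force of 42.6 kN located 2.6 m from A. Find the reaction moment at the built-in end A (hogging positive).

M_A = 53.16 kN·m

Remove the prop at B; the released (primary) structure is a cantilever built in at A.
Deflection at B on the released cantilever, summing each load's contribution:
  point load 42.6 at a = 2.6: Pa²(3L − a)/(6EI) = 811.1/EI
Tip deflection under a unit load at B: L³/(3EI) = 91.54/EI.
Compatibility at B: δ_0 − R_B·δ_{BB} = 0, so R_B = 811.1/91.54 = 8.861 kN.
Moment equilibrium about A: M_A = Σ(load moments about A) − R_B·L = 110.8 − 8.861×6.5 = 53.16 kN·m.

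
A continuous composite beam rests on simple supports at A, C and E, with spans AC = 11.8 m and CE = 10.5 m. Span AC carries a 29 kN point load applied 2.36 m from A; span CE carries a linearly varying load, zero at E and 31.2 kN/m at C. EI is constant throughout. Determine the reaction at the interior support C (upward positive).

Take M_C as the redundant. Released structure: two simple spans AC and CE with a hinge at C.
End slopes at the hinge C, treating each span as simply supported:
  span AC: point load 29 at a = 2.36: Pab(L + a)/(6LEI) = 129.2/EI
  span CE: triangular load, peak 31.2: w₀L³/(45EI) = 802.6/EI
  relative rotation θ_0 = (129.2 + 802.6)/EI = 931.8/EI
A unit hogging moment at C produces rotation L₁/(3EI) + L₂/(3EI) = 7.433/EI.
Compatibility: M_C·(L₁+L₂)/(3EI) = θ_0, giving M_C = 125.4 kN·m (hogging).
Span AC, ΣM about A with M_C applied at C: R_C^{AC}·11.8 = 68.44 + 125.4, so R_C^{AC} = 16.42 kN and R_A = 29 − 16.42 = 12.58 kN.
Span CE, ΣM about E: R_C^{CE}·10.5 = 1147 + 125.4, so R_C^{CE} = 121.1 kN and R_E = 163.8 − 121.1 = 42.66 kN.
R_C = 16.42 + 121.1 = 137.6 kN.

R_C = 137.6 kN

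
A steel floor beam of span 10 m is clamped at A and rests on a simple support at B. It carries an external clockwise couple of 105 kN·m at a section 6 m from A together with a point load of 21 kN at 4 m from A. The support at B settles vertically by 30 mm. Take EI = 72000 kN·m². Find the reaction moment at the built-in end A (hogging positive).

Take the reaction at B as the redundant and release it; the primary structure is a cantilever fixed at A.
Deflection at B on the released cantilever, summing each load's contribution:
  clockwise couple 105 at a = 6: M₀a(2L − a)/(2EI) = 4410/EI
  point load 21 at a = 4: Pa²(3L − a)/(6EI) = 1456/EI
  δ_0 = 5866/EI
Tip deflection under a unit load at B: L³/(3EI) = 333.3/EI.
With EI = 72000 kN·m²: δ_0 = 0.081472 m and δ_{BB} = 0.00463 m/kN.
Compatibility — the beam at B must follow the support down by 0.03 m: δ_0 − R_B·δ_{BB} = 0.03, so R_B = (0.081472 − 0.03)/0.00463 = 11.12 kN.
Moment equilibrium about A: M_A = Σ(load moments about A) − R_B·L = 189 − 11.12×10 = 77.82 kN·m.

M_A = 77.82 kN·m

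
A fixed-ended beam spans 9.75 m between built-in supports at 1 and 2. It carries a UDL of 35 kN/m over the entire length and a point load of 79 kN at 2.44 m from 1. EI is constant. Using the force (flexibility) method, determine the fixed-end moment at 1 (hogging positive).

Release both end moments; the primary structure is a simply-supported span 12 with redundants M_1 and M_2.
Simple-span end rotations at 1 and 2 under the given loads:
  at 1: UDL 35: wL³/(24EI) = 1352/EI
  at 2: UDL 35: wL³/(24EI) = 1352/EI
  at 1: point load 79 at a = 2.44: Pab(L + b)/(6LEI) = 410.9/EI
  at 2: point load 79 at a = 2.44: Pab(L + a)/(6LEI) = 293.6/EI
  θ_10 = 1763/EI,  θ_20 = 1645/EI
Flexibility coefficients: a unit moment at one end gives L/(3EI) there and L/(6EI) at the far end, so f₁₁ = f₂₂ = 3.25/EI and f₁₂ = f₂₁ = 1.625/EI.
Compatibility — zero rotation at each built-in end:
  3.25 M_1 + 1.625 M_2 = 1763
  1.625 M_1 + 3.25 M_2 = 1645
Solving the pair gives M_1 = 385.6 kN·m and M_2 = 313.4 kN·m (hogging).

M_1 = 385.6 kN·m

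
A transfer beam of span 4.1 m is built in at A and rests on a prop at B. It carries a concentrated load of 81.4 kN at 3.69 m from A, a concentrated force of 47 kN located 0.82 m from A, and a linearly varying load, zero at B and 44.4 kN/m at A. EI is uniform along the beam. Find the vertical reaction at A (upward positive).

R_A = 129.4 kN

Release the roller at B. Primary structure: cantilever fixed at A.
Downward deflection at the released point B due to the loads:
  point load 81.4 at a = 3.69: Pa²(3L − a)/(6EI) = 1590/EI
  point load 47 at a = 0.82: Pa²(3L − a)/(6EI) = 60.47/EI
  triangular load, peak 44.4 at the fixed end: w₀L⁴/(30EI) = 418.2/EI
  δ_0 = 2069/EI
Flexibility coefficient — unit upward force at B: δ_{BB} = L³/(3EI) = 22.97/EI.
Compatibility at B: δ_0 − R_B·δ_{BB} = 0, so R_B = 2069/22.97 = 90.07 kN.
Vertical equilibrium: R_A = ΣP − R_B = 219.4 − 90.07 = 129.4 kN.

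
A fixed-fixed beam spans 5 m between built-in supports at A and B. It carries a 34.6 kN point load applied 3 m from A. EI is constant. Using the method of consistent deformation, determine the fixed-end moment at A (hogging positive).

Take the two fixed-end moments M_A, M_B as redundants; the released structure is the simple span AB.
Simple-span end rotations at A and B under the given loads:
  at A: point load 34.6 at a = 3: Pab(L + b)/(6LEI) = 48.44/EI
  at B: point load 34.6 at a = 3: Pab(L + a)/(6LEI) = 55.36/EI
  θ_A0 = 48.44/EI,  θ_B0 = 55.36/EI
Flexibility coefficients: a unit moment at one end gives L/(3EI) there and L/(6EI) at the far end, so f₁₁ = f₂₂ = 1.667/EI and f₁₂ = f₂₁ = 0.8333/EI.
Compatibility — zero rotation at each built-in end:
  1.667 M_A + 0.8333 M_B = 48.44
  0.8333 M_A + 1.667 M_B = 55.36
Solving the pair gives M_A = 16.61 kN·m and M_B = 24.91 kN·m (hogging).

M_A = 16.61 kN·m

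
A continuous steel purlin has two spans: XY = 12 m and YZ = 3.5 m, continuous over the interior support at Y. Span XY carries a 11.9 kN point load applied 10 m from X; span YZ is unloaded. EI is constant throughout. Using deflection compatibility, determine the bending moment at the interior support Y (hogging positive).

M_Y = 14.08 kN·m

Take M_Y as the redundant. Released structure: two simple spans XY and YZ with a hinge at Y.
Rotations at Y on the released spans (each span's end-slope, ×1/EI):
  span XY: point load 11.9 at a = 10: Pab(L + a)/(6LEI) = 72.72/EI
  relative rotation θ_0 = (72.72 + 0)/EI = 72.72/EI
A unit hogging moment at Y produces rotation L₁/(3EI) + L₂/(3EI) = 5.167/EI.
Slope continuity at Y: θ_0 = M_Y·5.167/EI, so M_Y = 72.72/5.167 = 14.08 kN·m (hogging).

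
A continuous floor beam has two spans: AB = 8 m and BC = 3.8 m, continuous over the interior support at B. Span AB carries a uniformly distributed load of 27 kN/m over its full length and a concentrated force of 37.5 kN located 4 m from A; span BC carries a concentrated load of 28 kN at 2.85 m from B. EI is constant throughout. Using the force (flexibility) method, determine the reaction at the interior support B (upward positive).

R_B = 207 kN

Insert a hinge at B; M_B is the redundant, and each span becomes simply supported.
Discontinuity in slope at B on the released structure — sum the simple-span end rotations:
  span AB: UDL 27: wL³/(24EI) = 576/EI
  span AB: point load 37.5 at a = 4: Pab(L + a)/(6LEI) = 150/EI
  span BC: point load 28 at a = 2.85: Pab(L + b)/(6LEI) = 15.79/EI
  relative rotation θ_0 = (726 + 15.79)/EI = 741.8/EI
A unit hogging moment at B produces rotation L₁/(3EI) + L₂/(3EI) = 3.933/EI.
Compatibility: M_B·(L₁+L₂)/(3EI) = θ_0, giving M_B = 188.6 kN·m (hogging).
Span AB, ΣM about A with M_B applied at B: R_B^{AB}·8 = 1014 + 188.6, so R_B^{AB} = 150.3 kN and R_A = 253.5 − 150.3 = 103.2 kN.
Span BC, ΣM about C: R_B^{BC}·3.8 = 26.6 + 188.6, so R_B^{BC} = 56.63 kN and R_C = 28 − 56.63 = -28.63 kN.
R_B = 150.3 + 56.63 = 207 kN.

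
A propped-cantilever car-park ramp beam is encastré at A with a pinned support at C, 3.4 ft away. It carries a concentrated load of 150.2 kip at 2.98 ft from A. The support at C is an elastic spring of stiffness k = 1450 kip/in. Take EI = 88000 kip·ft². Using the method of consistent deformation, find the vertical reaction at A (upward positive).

Release the roller at C. Primary structure: cantilever fixed at A.
Free-end deflection of the primary structure under the applied loading (downward +):
  point load 150.2 at a = 2.98: Pa²(3L − a)/(6EI) = 1605/EI
Tip deflection under a unit load at C: L³/(3EI) = 13.1/EI.
With EI = 88000 kip·ft²: δ_0 = 0.018239 ft and δ_{CC} = 0.000149 ft/kip.
Compatibility — the spring shortens by R_C/k under the reaction it provides: δ_0 − R_C·δ_{CC} = R_C/k. With 1/k = 1/(1450×12) ft/kip = 0.000057 ft/kip, R_C = δ_0 / (δ_{CC} + 1/k) = 0.018239 / (0.000149 + 0.000057) = 88.39 kip.
Vertical equilibrium: R_A = ΣP − R_C = 150.2 − 88.39 = 61.81 kip.

R_A = 61.81 kip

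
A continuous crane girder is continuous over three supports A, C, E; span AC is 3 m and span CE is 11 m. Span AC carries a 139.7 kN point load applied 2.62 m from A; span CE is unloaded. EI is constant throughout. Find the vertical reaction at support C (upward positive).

R_C = 126 kN

Take M_C as the redundant. Released structure: two simple spans AC and CE with a hinge at C.
End slopes at the hinge C, treating each span as simply supported:
  span AC: point load 139.7 at a = 2.62: Pab(L + a)/(6LEI) = 43.43/EI
  relative rotation θ_0 = (43.43 + 0)/EI = 43.43/EI
A unit hogging moment at C produces rotation L₁/(3EI) + L₂/(3EI) = 4.667/EI.
Slope continuity at C: θ_0 = M_C·4.667/EI, so M_C = 43.43/4.667 = 9.305 kN·m (hogging).
Span AC, ΣM about A with M_C applied at C: R_C^{AC}·3 = 366 + 9.305, so R_C^{AC} = 125.1 kN and R_A = 139.7 − 125.1 = 14.59 kN.
Span CE, ΣM about E: R_C^{CE}·11 = 0 + 9.305, so R_C^{CE} = 0.846 kN and R_E = 0 − 0.846 = -0.846 kN.
R_C = 125.1 + 0.846 = 126 kN.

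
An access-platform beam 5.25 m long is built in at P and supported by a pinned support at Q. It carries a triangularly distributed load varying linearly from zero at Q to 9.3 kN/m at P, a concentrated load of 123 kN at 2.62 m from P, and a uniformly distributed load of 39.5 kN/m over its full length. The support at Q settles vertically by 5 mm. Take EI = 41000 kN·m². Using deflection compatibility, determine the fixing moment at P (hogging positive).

Release the roller at Q. Primary structure: cantilever fixed at P.
Primary-structure tip deflection at Q by superposition:
  triangular load, peak 9.3 at the fixed end: w₀L⁴/(30EI) = 235.5/EI
  point load 123 at a = 2.62: Pa²(3L − a)/(6EI) = 1848/EI
  UDL 39.5: wL⁴/(8EI) = 3751/EI
  δ_0 = 5834/EI
Flexibility coefficient — unit upward force at Q: δ_{QQ} = L³/(3EI) = 48.23/EI.
With EI = 41000 kN·m²: δ_0 = 0.1423 m and δ_{QQ} = 0.001176 m/kN.
Compatibility — the beam at Q must follow the support down by 0.005 m: δ_0 − R_Q·δ_{QQ} = 0.005, so R_Q = (0.1423 − 0.005)/0.001176 = 116.7 kN.
Moment equilibrium about P: M_P = Σ(load moments about P) − R_Q·L = 909.3 − 116.7×5.25 = 296.6 kN·m.

M_P = 296.6 kN·m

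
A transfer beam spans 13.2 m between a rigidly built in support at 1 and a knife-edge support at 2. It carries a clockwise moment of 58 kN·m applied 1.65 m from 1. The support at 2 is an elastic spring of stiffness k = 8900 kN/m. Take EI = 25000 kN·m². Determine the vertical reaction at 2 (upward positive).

R_2 = 1.539 kN

Choose R_2 as the redundant. The primary structure is the cantilever fixed at 1.
Primary-structure tip deflection at 2 by superposition:
  clockwise couple 58 at a = 1.65: M₀a(2L − a)/(2EI) = 1184/EI
Flexibility coefficient — unit upward force at 2: δ_{22} = L³/(3EI) = 766.7/EI.
With EI = 25000 kN·m²: δ_0 = 0.047371 m and δ_{22} = 0.030666 m/kN.
Compatibility — the spring shortens by R_2/k under the reaction it provides: δ_0 − R_2·δ_{22} = R_2/k. With 1/k = 0.000112 m/kN, R_2 = δ_0 / (δ_{22} + 1/k) = 0.047371 / (0.030666 + 0.000112) = 1.539 kN.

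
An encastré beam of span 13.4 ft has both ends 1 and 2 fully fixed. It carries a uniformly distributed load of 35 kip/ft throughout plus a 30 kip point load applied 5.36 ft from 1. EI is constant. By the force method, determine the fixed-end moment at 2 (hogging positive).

Take the two fixed-end moments M_1, M_2 as redundants; the released structure is the simple span 12.
On the primary (simply-supported) span, the end slopes from the loading are:
  at 1: UDL 35: wL³/(24EI) = 3509/EI
  at 2: UDL 35: wL³/(24EI) = 3509/EI
  at 1: point load 30 at a = 5.36: Pab(L + b)/(6LEI) = 344.8/EI
  at 2: point load 30 at a = 5.36: Pab(L + a)/(6LEI) = 301.7/EI
  θ_10 = 3854/EI,  θ_20 = 3811/EI
Flexibility coefficients: a unit moment at one end gives L/(3EI) there and L/(6EI) at the far end, so f₁₁ = f₂₂ = 4.467/EI and f₁₂ = f₂₁ = 2.233/EI.
Compatibility — zero rotation at each built-in end:
  4.467 M_1 + 2.233 M_2 = 3854
  2.233 M_1 + 4.467 M_2 = 3811
Solving the pair gives M_1 = 581.6 kip·ft and M_2 = 562.3 kip·ft (hogging).

M_2 = 562.3 kip·ft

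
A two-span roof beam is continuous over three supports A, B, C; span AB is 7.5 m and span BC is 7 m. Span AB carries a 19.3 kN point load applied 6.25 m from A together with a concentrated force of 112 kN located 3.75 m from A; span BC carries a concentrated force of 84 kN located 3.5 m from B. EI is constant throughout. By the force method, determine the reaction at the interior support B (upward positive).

R_B = 153.9 kN

Take M_B as the redundant. Released structure: two simple spans AB and BC with a hinge at B.
Rotations at B on the released spans (each span's end-slope, ×1/EI):
  span AB: point load 19.3 at a = 6.25: Pab(L + a)/(6LEI) = 46.07/EI
  span AB: point load 112 at a = 3.75: Pab(L + a)/(6LEI) = 393.8/EI
  span BC: point load 84 at a = 3.5: Pab(L + b)/(6LEI) = 257.2/EI
  relative rotation θ_0 = (439.8 + 257.2)/EI = 697.1/EI
A unit hogging moment at B produces rotation L₁/(3EI) + L₂/(3EI) = 4.833/EI.
Compatibility: M_B·(L₁+L₂)/(3EI) = θ_0, giving M_B = 144.2 kN·m (hogging).
Span AB, ΣM about A with M_B applied at B: R_B^{AB}·7.5 = 540.6 + 144.2, so R_B^{AB} = 91.31 kN and R_A = 131.3 − 91.31 = 39.99 kN.
Span BC, ΣM about C: R_B^{BC}·7 = 294 + 144.2, so R_B^{BC} = 62.6 kN and R_C = 84 − 62.6 = 21.4 kN.
R_B = 91.31 + 62.6 = 153.9 kN.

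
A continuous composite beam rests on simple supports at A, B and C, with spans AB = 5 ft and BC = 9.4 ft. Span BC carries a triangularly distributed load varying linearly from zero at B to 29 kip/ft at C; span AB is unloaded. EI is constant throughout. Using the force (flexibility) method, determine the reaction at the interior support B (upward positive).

Release continuity at B by inserting a hinge; the redundant is the internal moment M_B. The primary structure is two simply-supported spans AB and BC.
End slopes at the hinge B, treating each span as simply supported:
  span BC: triangular load, peak 29: 7w₀L³/(360EI) = 468.4/EI
  relative rotation θ_0 = (0 + 468.4)/EI = 468.4/EI
A unit hogging moment at B produces rotation L₁/(3EI) + L₂/(3EI) = 4.8/EI.
Slope continuity at B: θ_0 = M_B·4.8/EI, so M_B = 468.4/4.8 = 97.57 kip·ft (hogging).
Span AB, ΣM about A with M_B applied at B: R_B^{AB}·5 = 0 + 97.57, so R_B^{AB} = 19.51 kip and R_A = 0 − 19.51 = -19.51 kip.
Span BC, ΣM about C: R_B^{BC}·9.4 = 427.1 + 97.57, so R_B^{BC} = 55.81 kip and R_C = 136.3 − 55.81 = 80.49 kip.
R_B = 19.51 + 55.81 = 75.33 kip.

R_B = 75.33 kip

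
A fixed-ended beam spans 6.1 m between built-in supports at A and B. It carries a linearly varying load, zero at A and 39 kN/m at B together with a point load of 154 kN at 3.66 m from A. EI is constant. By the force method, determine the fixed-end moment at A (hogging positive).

Release both end moments; the primary structure is a simply-supported span AB with redundants M_A and M_B.
Simple-span end rotations at A and B under the given loads:
  at A: triangular load, peak 39: 7w₀L³/(360EI) = 172.1/EI
  at B: triangular load, peak 39: w₀L³/(45EI) = 196.7/EI
  at A: point load 154 at a = 3.66: Pab(L + b)/(6LEI) = 320.9/EI
  at B: point load 154 at a = 3.66: Pab(L + a)/(6LEI) = 366.7/EI
  θ_A0 = 493/EI,  θ_B0 = 563.5/EI
Flexibility coefficients: a unit moment at one end gives L/(3EI) there and L/(6EI) at the far end, so f₁₁ = f₂₂ = 2.033/EI and f₁₂ = f₂₁ = 1.017/EI.
Compatibility — zero rotation at each built-in end:
  2.033 M_A + 1.017 M_B = 493
  1.017 M_A + 2.033 M_B = 563.5
Solving the pair gives M_A = 138.6 kN·m and M_B = 207.8 kN·m (hogging).

M_A = 138.6 kN·m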